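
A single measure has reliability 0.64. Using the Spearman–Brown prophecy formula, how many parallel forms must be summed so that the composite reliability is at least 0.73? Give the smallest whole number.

2

k ≥ ρ*(1−ρ₁)/(ρ₁(1−ρ*)) = 0.73·0.36 / (0.64·0.27) = 1.521.
Smallest integer k = 2.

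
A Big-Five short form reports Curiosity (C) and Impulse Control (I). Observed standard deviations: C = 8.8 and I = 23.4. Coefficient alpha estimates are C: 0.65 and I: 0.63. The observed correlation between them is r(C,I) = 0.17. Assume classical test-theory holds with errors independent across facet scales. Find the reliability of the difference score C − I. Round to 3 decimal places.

Var(C−I) = 8.8² + 23.4² − 2·8.8·23.4·0.17 = 625 − 70.0128 = 554.987.
Under uncorrelated errors the observed covariances equal the true-score covariances, so only the own-variance terms attenuate.
True-score variance = [8.8²·0.65 + 23.4²·0.63] − 70.0128 = 395.299 − 70.0128 = 325.286.
Reliability = 325.286 / 554.987 = 0.586.

0.586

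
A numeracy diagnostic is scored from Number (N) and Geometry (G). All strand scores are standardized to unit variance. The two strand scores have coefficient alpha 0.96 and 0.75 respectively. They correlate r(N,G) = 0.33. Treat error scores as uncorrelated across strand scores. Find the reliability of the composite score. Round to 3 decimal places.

Var(N+G) = 2 + 2·[0.33] = 2 + 0.66 = 2.66.
With uncorrelated errors the cross-covariances are all true-score covariance, so they carry over unchanged; only the diagonal terms shrink to ρᵢσᵢ².
True-score variance = [0.96 + 0.75] + 0.66 = 1.71 + 0.66 = 2.37.
Reliability = 2.37 / 2.66 = 0.891.

0.891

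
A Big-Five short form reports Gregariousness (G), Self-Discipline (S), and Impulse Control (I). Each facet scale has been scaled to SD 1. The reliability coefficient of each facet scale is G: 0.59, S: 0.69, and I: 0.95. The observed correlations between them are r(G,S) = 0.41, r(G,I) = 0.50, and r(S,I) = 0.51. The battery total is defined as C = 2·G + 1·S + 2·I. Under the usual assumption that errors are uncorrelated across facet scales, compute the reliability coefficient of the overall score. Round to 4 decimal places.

0.8711

Var(C) = 2² + 1 + 2² + 2·[2·0.41 + 4·0.50 + 2·0.51] = 9 + 7.68 = 16.68.
Under uncorrelated errors the observed covariances equal the true-score covariances, so only the own-variance terms attenuate.
True-score variance = [2²·0.59 + 0.69 + 2²·0.95] + 7.68 = 6.85 + 7.68 = 14.53.
Reliability = 14.53 / 16.68 = 0.8711.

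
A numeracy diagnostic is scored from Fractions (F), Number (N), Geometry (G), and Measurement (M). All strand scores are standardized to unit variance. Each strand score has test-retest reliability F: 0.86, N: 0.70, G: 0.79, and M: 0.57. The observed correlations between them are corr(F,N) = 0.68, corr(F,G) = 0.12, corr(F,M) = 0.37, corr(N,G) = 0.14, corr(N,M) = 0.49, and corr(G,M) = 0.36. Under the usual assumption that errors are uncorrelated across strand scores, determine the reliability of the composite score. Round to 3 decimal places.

Var(F+N+G+M) = 4 + 2·[0.68 + 0.12 + 0.37 + 0.14 + 0.49 + 0.36] = 4 + 4.32 = 8.32.
Under uncorrelated errors the observed covariances equal the true-score covariances, so only the own-variance terms attenuate.
True-score variance = [0.86 + 0.70 + 0.79 + 0.57] + 4.32 = 2.92 + 4.32 = 7.24.
Reliability = 7.24 / 8.32 = 0.870.

0.870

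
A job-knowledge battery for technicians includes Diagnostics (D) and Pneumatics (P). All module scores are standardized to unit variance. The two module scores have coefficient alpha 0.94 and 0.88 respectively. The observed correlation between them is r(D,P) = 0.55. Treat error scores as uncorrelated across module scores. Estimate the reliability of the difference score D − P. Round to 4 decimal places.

0.8000

Var(D−P) = 1 + 1 − 2·0.55 = 2 − 1.1 = 0.9.
With uncorrelated errors the cross-covariances are all true-score covariance, so they carry over unchanged; only the diagonal terms shrink to ρᵢσᵢ².
True-score variance = [0.94 + 0.88] − 1.1 = 1.82 − 1.1 = 0.72.
Reliability = 0.72 / 0.9 = 0.8000.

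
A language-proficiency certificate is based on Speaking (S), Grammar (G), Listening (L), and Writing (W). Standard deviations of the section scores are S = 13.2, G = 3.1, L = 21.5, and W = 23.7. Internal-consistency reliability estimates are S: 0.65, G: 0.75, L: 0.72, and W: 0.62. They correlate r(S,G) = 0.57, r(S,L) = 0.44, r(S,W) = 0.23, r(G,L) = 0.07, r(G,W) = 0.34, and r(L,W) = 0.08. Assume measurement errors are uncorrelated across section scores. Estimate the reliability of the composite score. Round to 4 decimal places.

0.7729

Var(S+G+L+W) = 13.2² + 3.1² + 21.5² + 23.7² + 2·[13.2·3.1·0.57 + 13.2·21.5·0.44 + 13.2·23.7·0.23 + 3.1·21.5·0.07 + 3.1·23.7·0.34 + 21.5·23.7·0.08] = 1207.79 + 581.118 = 1788.91.
Under uncorrelated errors the observed covariances equal the true-score covariances, so only the own-variance terms attenuate.
True-score variance = [13.2²·0.65 + 3.1²·0.75 + 21.5²·0.72 + 23.7²·0.62] + 581.118 = 801.531 + 581.118 = 1382.65.
Reliability = 1382.65 / 1788.91 = 0.7729.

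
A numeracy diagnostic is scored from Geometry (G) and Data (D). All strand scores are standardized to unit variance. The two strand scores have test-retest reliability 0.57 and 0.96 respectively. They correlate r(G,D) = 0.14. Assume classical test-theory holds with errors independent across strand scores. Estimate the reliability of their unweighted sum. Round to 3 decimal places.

0.794

Var(G+D) = 2 + 2·[0.14] = 2 + 0.28 = 2.28.
Under uncorrelated errors the observed covariances equal the true-score covariances, so only the own-variance terms attenuate.
True-score variance = [0.57 + 0.96] + 0.28 = 1.53 + 0.28 = 1.81.
Reliability = 1.81 / 2.28 = 0.794.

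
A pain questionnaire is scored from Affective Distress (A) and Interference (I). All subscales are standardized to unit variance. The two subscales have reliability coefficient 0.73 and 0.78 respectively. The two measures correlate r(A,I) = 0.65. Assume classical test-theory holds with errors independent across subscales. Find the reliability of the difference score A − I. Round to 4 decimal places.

0.3000

Var(A−I) = 1 + 1 − 2·0.65 = 2 − 1.3 = 0.7.
With uncorrelated errors the cross-covariances are all true-score covariance, so they carry over unchanged; only the diagonal terms shrink to ρᵢσᵢ².
True-score variance = [0.73 + 0.78] − 1.3 = 1.51 − 1.3 = 0.21.
Reliability = 0.21 / 0.7 = 0.3000.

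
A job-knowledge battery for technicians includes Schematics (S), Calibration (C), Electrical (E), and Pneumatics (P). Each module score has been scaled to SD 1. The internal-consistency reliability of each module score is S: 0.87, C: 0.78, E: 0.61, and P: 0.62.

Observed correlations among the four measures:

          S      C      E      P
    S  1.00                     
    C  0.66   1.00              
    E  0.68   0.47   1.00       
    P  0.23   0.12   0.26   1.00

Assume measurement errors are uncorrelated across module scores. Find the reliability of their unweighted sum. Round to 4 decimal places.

0.8733

Var(S+C+E+P) = 4 + 2·[0.66 + 0.68 + 0.23 + 0.47 + 0.12 + 0.26] = 4 + 4.84 = 8.84.
Because errors are independent across components, Cov(Tᵢ,Tⱼ) = Cov(Xᵢ,Xⱼ); the off-diagonal part of the true-score variance is the same as above.
True-score variance = [0.87 + 0.78 + 0.61 + 0.62] + 4.84 = 2.88 + 4.84 = 7.72.
Reliability = 7.72 / 8.84 = 0.8733.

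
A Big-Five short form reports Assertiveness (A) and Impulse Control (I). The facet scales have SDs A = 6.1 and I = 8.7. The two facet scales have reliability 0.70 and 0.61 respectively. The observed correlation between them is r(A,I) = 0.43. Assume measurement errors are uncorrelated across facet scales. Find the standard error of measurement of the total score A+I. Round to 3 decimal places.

Var(total) = 112.9 + 45.6402 = 158.54.
True-score variance = 72.2179 + 45.6402 = 117.858, so reliability = 0.7434.
Error variance = 158.54 − 117.858 = 40.6821; SEM = √40.6821 = 6.378.

6.378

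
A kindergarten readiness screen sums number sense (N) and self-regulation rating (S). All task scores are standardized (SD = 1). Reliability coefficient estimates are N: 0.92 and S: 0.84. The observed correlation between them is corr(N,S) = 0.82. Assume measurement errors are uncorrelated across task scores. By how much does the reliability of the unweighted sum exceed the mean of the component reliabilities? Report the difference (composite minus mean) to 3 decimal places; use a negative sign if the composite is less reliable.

0.054

Var(sum) = 2 + 1.64 = 3.64; true-score variance = 1.76 + 1.64 = 3.4; composite reliability = 0.9341.
Mean component reliability = 0.8800.
Difference = 0.9341 − 0.8800 = 0.054.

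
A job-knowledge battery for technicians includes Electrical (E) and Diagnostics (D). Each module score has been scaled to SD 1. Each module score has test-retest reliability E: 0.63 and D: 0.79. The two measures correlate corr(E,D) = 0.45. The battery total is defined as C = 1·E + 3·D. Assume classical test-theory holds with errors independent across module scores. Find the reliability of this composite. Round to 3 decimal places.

Var(C) = 1 + 3² + 2·[3·0.45] = 10 + 2.7 = 12.7.
With uncorrelated errors the cross-covariances are all true-score covariance, so they carry over unchanged; only the diagonal terms shrink to ρᵢσᵢ².
True-score variance = [0.63 + 3²·0.79] + 2.7 = 7.74 + 2.7 = 10.44.
Reliability = 10.44 / 12.7 = 0.822.

0.822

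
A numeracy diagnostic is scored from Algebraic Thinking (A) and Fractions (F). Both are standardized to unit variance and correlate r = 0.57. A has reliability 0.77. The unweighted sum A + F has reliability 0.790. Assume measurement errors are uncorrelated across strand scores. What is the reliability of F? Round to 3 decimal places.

Var(A+F) = 2 + 2·0.57 = 3.140.
True-score variance = ρ_A + ρ_F + 2·0.57, so 0.790 = (0.77 + ρ_F + 1.14) / 3.140.
ρ_F = 0.790·3.140 − 0.77 − 1.14 = 0.571.

0.571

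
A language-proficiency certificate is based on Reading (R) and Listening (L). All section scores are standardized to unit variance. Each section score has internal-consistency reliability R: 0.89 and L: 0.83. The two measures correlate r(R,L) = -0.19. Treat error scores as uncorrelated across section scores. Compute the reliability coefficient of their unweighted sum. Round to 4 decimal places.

Var(R+L) = 2 + 2·[(-0.19)] = 2 − 0.38 = 1.62.
With uncorrelated errors the cross-covariances are all true-score covariance, so they carry over unchanged; only the diagonal terms shrink to ρᵢσᵢ².
True-score variance = [0.89 + 0.83] − 0.38 = 1.72 − 0.38 = 1.34.
Reliability = 1.34 / 1.62 = 0.8272.

0.8272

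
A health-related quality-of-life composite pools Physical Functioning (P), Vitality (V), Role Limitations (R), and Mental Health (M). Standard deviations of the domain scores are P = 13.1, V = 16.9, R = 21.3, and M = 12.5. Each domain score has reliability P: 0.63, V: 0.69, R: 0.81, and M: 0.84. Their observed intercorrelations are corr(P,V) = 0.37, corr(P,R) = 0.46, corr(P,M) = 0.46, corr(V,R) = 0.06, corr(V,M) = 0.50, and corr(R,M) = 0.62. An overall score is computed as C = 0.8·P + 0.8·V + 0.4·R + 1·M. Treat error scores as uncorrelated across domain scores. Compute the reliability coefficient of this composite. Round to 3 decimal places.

0.881

Var(C) = 0.8²·13.1² + 0.8²·16.9² + 0.4²·21.3² + 12.5² + 2·[0.64·13.1·16.9·0.37 + 0.32·13.1·21.3·0.46 + 0.8·13.1·12.5·0.46 + 0.32·16.9·21.3·0.06 + 0.8·16.9·12.5·0.50 + 0.4·21.3·12.5·0.62] = 521.461 + 622.4 = 1143.86.
Because errors are independent across components, Cov(Tᵢ,Tⱼ) = Cov(Xᵢ,Xⱼ); the off-diagonal part of the true-score variance is the same as above.
True-score variance = [0.8²·13.1²·0.63 + 0.8²·16.9²·0.69 + 0.4²·21.3²·0.81 + 12.5²·0.84] + 622.4 = 385.367 + 622.4 = 1007.77.
Reliability = 1007.77 / 1143.86 = 0.881.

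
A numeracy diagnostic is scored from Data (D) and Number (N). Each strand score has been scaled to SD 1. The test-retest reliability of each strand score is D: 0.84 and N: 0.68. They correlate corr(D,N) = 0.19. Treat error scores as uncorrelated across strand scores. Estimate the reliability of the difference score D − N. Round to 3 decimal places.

0.704

Var(D−N) = 1 + 1 − 2·0.19 = 2 − 0.38 = 1.62.
With uncorrelated errors the cross-covariances are all true-score covariance, so they carry over unchanged; only the diagonal terms shrink to ρᵢσᵢ².
True-score variance = [0.84 + 0.68] − 0.38 = 1.52 − 0.38 = 1.14.
Reliability = 1.14 / 1.62 = 0.704.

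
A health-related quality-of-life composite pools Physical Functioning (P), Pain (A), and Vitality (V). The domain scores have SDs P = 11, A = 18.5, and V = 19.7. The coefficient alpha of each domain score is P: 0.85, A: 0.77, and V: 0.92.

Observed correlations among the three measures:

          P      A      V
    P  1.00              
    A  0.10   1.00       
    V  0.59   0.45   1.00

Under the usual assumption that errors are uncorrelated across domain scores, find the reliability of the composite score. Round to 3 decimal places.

Var(P+A+V) = 11² + 18.5² + 19.7² + 2·[11·18.5·0.10 + 11·19.7·0.59 + 18.5·19.7·0.45] = 851.34 + 624.411 = 1475.75.
Under uncorrelated errors the observed covariances equal the true-score covariances, so only the own-variance terms attenuate.
True-score variance = [11²·0.85 + 18.5²·0.77 + 19.7²·0.92] + 624.411 = 723.425 + 624.411 = 1347.84.
Reliability = 1347.84 / 1475.75 = 0.913.

0.913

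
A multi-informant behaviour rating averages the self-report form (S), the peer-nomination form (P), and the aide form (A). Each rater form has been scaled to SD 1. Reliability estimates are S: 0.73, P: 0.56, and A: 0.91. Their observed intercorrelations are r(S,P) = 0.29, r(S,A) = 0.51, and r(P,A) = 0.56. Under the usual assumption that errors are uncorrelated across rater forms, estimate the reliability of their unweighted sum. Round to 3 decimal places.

0.860

Var(S+P+A) = 3 + 2·[0.29 + 0.51 + 0.56] = 3 + 2.72 = 5.72.
With uncorrelated errors the cross-covariances are all true-score covariance, so they carry over unchanged; only the diagonal terms shrink to ρᵢσᵢ².
True-score variance = [0.73 + 0.56 + 0.91] + 2.72 = 2.2 + 2.72 = 4.92.
Reliability = 4.92 / 5.72 = 0.860.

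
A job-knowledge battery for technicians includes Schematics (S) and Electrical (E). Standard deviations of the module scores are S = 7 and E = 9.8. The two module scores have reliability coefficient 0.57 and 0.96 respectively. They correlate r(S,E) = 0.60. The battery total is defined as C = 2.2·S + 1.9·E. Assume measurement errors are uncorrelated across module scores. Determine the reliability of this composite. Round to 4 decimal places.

0.8752

Var(C) = 2.2²·7² + 1.9²·9.8² + 2·[4.18·7·9.8·0.60] = 583.864 + 344.098 = 927.962.
Because errors are independent across components, Cov(Tᵢ,Tⱼ) = Cov(Xᵢ,Xⱼ); the off-diagonal part of the true-score variance is the same as above.
True-score variance = [2.2²·7²·0.57 + 1.9²·9.8²·0.96] + 344.098 = 468.017 + 344.098 = 812.115.
Reliability = 812.115 / 927.962 = 0.8752.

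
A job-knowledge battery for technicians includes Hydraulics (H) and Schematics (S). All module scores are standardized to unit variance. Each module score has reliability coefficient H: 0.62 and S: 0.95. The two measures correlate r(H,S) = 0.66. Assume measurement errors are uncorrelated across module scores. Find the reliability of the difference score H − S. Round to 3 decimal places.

Var(H−S) = 1 + 1 − 2·0.66 = 2 − 1.32 = 0.68.
Under uncorrelated errors the observed covariances equal the true-score covariances, so only the own-variance terms attenuate.
True-score variance = [0.62 + 0.95] − 1.32 = 1.57 − 1.32 = 0.25.
Reliability = 0.25 / 0.68 = 0.368.

0.368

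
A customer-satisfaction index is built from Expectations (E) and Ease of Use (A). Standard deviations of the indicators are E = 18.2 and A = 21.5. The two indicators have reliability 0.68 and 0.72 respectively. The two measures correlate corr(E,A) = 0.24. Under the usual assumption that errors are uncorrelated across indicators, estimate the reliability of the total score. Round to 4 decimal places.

0.7601

Var(E+A) = 18.2² + 21.5² + 2·[18.2·21.5·0.24] = 793.49 + 187.824 = 981.314.
With uncorrelated errors the cross-covariances are all true-score covariance, so they carry over unchanged; only the diagonal terms shrink to ρᵢσᵢ².
True-score variance = [18.2²·0.68 + 21.5²·0.72] + 187.824 = 558.063 + 187.824 = 745.887.
Reliability = 745.887 / 981.314 = 0.7601.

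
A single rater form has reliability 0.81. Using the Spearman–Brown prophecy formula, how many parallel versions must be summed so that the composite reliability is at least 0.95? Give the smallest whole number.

5

k ≥ ρ*(1−ρ₁)/(ρ₁(1−ρ*)) = 0.95·0.19 / (0.81·0.05) = 4.457.
Smallest integer k = 5.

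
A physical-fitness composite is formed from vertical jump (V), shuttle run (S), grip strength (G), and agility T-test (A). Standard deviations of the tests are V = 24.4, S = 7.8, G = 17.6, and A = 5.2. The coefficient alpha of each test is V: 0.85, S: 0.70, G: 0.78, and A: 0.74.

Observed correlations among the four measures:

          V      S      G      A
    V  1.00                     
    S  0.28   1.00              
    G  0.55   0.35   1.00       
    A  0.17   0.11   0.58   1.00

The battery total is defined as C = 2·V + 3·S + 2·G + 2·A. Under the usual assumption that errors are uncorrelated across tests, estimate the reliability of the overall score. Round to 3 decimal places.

0.898

Var(C) = 2²·24.4² + 3²·7.8² + 2²·17.6² + 2²·5.2² + 2·[6·24.4·7.8·0.28 + 4·24.4·17.6·0.55 + 4·24.4·5.2·0.17 + 6·7.8·17.6·0.35 + 6·7.8·5.2·0.11 + 4·17.6·5.2·0.58] = 4276.2 + 3756.34 = 8032.54.
With uncorrelated errors the cross-covariances are all true-score covariance, so they carry over unchanged; only the diagonal terms shrink to ρᵢσᵢ².
True-score variance = [2²·24.4²·0.85 + 3²·7.8²·0.70 + 2²·17.6²·0.78 + 2²·5.2²·0.74] + 3756.34 = 3454.01 + 3756.34 = 7210.34.
Reliability = 7210.34 / 8032.54 = 0.898.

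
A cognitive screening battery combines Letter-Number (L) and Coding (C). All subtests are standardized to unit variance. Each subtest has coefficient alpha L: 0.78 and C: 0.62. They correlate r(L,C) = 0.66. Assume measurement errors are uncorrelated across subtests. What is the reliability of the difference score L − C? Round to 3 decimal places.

0.118

Var(L−C) = 1 + 1 − 2·0.66 = 2 − 1.32 = 0.68.
With uncorrelated errors the cross-covariances are all true-score covariance, so they carry over unchanged; only the diagonal terms shrink to ρᵢσᵢ².
True-score variance = [0.78 + 0.62] − 1.32 = 1.4 − 1.32 = 0.08.
Reliability = 0.08 / 0.68 = 0.118.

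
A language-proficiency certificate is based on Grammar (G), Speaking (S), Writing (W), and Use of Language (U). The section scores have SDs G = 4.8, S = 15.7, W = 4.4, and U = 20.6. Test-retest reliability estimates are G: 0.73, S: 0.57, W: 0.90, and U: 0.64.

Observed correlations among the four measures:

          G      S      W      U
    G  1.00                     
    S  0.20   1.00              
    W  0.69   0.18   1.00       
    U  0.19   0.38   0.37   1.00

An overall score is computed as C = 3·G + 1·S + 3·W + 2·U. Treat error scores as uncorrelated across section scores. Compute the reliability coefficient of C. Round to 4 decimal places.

Var(C) = 3²·4.8² + 15.7² + 3²·4.4² + 2²·20.6² + 2·[3·4.8·15.7·0.20 + 9·4.8·4.4·0.69 + 6·4.8·20.6·0.19 + 3·15.7·4.4·0.18 + 2·15.7·20.6·0.38 + 6·4.4·20.6·0.37] = 2325.53 + 1546.84 = 3872.37.
With uncorrelated errors the cross-covariances are all true-score covariance, so they carry over unchanged; only the diagonal terms shrink to ρᵢσᵢ².
True-score variance = [3²·4.8²·0.73 + 15.7²·0.57 + 3²·4.4²·0.90 + 2²·20.6²·0.64] + 1546.84 = 1535.05 + 1546.84 = 3081.88.
Reliability = 3081.88 / 3872.37 = 0.7959.

0.7959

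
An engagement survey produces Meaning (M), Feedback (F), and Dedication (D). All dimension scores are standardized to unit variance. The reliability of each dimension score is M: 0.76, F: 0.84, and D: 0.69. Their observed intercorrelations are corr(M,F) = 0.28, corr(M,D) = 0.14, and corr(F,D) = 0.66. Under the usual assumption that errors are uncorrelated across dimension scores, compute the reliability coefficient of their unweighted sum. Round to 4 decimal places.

Var(M+F+D) = 3 + 2·[0.28 + 0.14 + 0.66] = 3 + 2.16 = 5.16.
With uncorrelated errors the cross-covariances are all true-score covariance, so they carry over unchanged; only the diagonal terms shrink to ρᵢσᵢ².
True-score variance = [0.76 + 0.84 + 0.69] + 2.16 = 2.29 + 2.16 = 4.45.
Reliability = 4.45 / 5.16 = 0.8624.

0.8624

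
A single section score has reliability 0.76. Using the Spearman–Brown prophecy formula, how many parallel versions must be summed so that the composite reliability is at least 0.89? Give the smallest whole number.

k ≥ ρ*(1−ρ₁)/(ρ₁(1−ρ*)) = 0.89·0.24 / (0.76·0.11) = 2.555.
Smallest integer k = 3.

3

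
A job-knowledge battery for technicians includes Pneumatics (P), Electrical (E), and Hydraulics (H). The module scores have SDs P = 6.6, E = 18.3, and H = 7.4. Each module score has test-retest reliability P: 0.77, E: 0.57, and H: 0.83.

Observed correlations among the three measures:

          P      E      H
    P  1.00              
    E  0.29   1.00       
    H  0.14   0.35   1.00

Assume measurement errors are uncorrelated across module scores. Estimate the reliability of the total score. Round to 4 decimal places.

Var(P+E+H) = 6.6² + 18.3² + 7.4² + 2·[6.6·18.3·0.29 + 6.6·7.4·0.14 + 18.3·7.4·0.35] = 433.21 + 178.522 = 611.732.
Because errors are independent across components, Cov(Tᵢ,Tⱼ) = Cov(Xᵢ,Xⱼ); the off-diagonal part of the true-score variance is the same as above.
True-score variance = [6.6²·0.77 + 18.3²·0.57 + 7.4²·0.83] + 178.522 = 269.879 + 178.522 = 448.401.
Reliability = 448.401 / 611.732 = 0.7330.

0.7330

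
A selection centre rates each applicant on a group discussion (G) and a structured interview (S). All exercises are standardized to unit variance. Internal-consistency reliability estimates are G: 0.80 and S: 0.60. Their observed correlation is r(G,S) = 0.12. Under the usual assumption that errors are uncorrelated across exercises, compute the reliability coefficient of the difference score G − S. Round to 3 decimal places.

Var(G−S) = 1 + 1 − 2·0.12 = 2 − 0.24 = 1.76.
With uncorrelated errors the cross-covariances are all true-score covariance, so they carry over unchanged; only the diagonal terms shrink to ρᵢσᵢ².
True-score variance = [0.80 + 0.60] − 0.24 = 1.4 − 0.24 = 1.16.
Reliability = 1.16 / 1.76 = 0.659.

0.659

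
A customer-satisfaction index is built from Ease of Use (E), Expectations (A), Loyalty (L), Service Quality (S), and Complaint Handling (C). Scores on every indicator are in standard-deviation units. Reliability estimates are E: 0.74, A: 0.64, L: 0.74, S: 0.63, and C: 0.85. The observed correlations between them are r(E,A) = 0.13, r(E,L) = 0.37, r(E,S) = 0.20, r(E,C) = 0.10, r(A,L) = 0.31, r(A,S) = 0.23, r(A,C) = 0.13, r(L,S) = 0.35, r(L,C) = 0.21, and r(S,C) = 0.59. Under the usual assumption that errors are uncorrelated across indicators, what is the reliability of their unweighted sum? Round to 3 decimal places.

0.863

Var(E+A+L+S+C) = 5 + 2·[0.13 + 0.37 + 0.20 + 0.10 + 0.31 + 0.23 + 0.13 + 0.35 + 0.21 + 0.59] = 5 + 5.24 = 10.24.
With uncorrelated errors the cross-covariances are all true-score covariance, so they carry over unchanged; only the diagonal terms shrink to ρᵢσᵢ².
True-score variance = [0.74 + 0.64 + 0.74 + 0.63 + 0.85] + 5.24 = 3.6 + 5.24 = 8.84.
Reliability = 8.84 / 10.24 = 0.863.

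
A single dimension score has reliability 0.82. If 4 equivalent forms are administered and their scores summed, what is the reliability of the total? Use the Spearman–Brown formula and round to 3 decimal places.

0.948

ρ_k = kρ / (1 + (k−1)ρ) = 4·0.82 / (1 + 3·0.82) = 3.280 / 3.460 = 0.948.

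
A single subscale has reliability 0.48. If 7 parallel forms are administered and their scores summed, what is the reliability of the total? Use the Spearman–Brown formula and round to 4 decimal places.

0.8660

ρ_k = kρ / (1 + (k−1)ρ) = 7·0.48 / (1 + 6·0.48) = 3.360 / 3.880 = 0.8660.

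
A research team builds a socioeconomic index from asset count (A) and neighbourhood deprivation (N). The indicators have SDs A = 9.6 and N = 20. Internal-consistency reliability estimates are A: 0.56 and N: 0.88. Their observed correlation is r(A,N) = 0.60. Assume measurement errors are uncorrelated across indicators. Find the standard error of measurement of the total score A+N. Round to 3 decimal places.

9.410

Var(total) = 492.16 + 230.4 = 722.56.
True-score variance = 403.61 + 230.4 = 634.01, so reliability = 0.8774.
Error variance = 722.56 − 634.01 = 88.5504; SEM = √88.5504 = 9.410.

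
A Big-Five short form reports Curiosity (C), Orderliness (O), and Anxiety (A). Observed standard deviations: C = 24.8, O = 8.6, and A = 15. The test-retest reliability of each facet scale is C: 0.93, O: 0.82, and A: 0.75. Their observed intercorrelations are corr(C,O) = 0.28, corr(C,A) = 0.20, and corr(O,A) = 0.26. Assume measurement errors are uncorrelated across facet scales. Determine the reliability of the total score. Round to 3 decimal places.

Var(C+O+A) = 24.8² + 8.6² + 15² + 2·[24.8·8.6·0.28 + 24.8·15·0.20 + 8.6·15·0.26] = 914 + 335.317 = 1249.32.
With uncorrelated errors the cross-covariances are all true-score covariance, so they carry over unchanged; only the diagonal terms shrink to ρᵢσᵢ².
True-score variance = [24.8²·0.93 + 8.6²·0.82 + 15²·0.75] + 335.317 = 801.384 + 335.317 = 1136.7.
Reliability = 1136.7 / 1249.32 = 0.910.

0.910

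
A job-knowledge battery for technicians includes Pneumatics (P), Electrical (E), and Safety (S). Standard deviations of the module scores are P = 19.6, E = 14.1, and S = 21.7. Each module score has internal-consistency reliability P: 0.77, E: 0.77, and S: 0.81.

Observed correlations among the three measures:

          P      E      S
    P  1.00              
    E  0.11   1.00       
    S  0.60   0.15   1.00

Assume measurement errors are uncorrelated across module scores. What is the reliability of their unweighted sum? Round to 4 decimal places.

Var(P+E+S) = 19.6² + 14.1² + 21.7² + 2·[19.6·14.1·0.11 + 19.6·21.7·0.60 + 14.1·21.7·0.15] = 1053.86 + 662.974 = 1716.83.
With uncorrelated errors the cross-covariances are all true-score covariance, so they carry over unchanged; only the diagonal terms shrink to ρᵢσᵢ².
True-score variance = [19.6²·0.77 + 14.1²·0.77 + 21.7²·0.81] + 662.974 = 830.308 + 662.974 = 1493.28.
Reliability = 1493.28 / 1716.83 = 0.8698.

0.8698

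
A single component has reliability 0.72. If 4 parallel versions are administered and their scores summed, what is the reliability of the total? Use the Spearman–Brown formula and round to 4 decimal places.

0.9114

ρ_k = kρ / (1 + (k−1)ρ) = 4·0.72 / (1 + 3·0.72) = 2.880 / 3.160 = 0.9114.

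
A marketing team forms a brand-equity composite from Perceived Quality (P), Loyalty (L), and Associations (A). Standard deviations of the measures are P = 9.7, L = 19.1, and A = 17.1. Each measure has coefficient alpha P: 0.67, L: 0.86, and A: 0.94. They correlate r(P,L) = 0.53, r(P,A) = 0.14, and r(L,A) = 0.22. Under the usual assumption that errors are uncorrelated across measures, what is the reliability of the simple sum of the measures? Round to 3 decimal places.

0.912

Var(P+L+A) = 9.7² + 19.1² + 17.1² + 2·[9.7·19.1·0.53 + 9.7·17.1·0.14 + 19.1·17.1·0.22] = 751.31 + 386.538 = 1137.85.
Because errors are independent across components, Cov(Tᵢ,Tⱼ) = Cov(Xᵢ,Xⱼ); the off-diagonal part of the true-score variance is the same as above.
True-score variance = [9.7²·0.67 + 19.1²·0.86 + 17.1²·0.94] + 386.538 = 651.642 + 386.538 = 1038.18.
Reliability = 1038.18 / 1137.85 = 0.912.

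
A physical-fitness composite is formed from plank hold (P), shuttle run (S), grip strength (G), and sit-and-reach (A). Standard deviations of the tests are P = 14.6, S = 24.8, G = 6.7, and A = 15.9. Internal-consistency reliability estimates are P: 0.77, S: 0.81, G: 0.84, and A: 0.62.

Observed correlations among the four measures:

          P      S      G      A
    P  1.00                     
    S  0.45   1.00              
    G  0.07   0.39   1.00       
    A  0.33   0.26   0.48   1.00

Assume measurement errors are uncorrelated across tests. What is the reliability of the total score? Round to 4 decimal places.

Var(P+S+G+A) = 14.6² + 24.8² + 6.7² + 15.9² + 2·[14.6·24.8·0.45 + 14.6·6.7·0.07 + 14.6·15.9·0.33 + 24.8·6.7·0.39 + 24.8·15.9·0.26 + 6.7·15.9·0.48] = 1125.9 + 929.699 = 2055.6.
Under uncorrelated errors the observed covariances equal the true-score covariances, so only the own-variance terms attenuate.
True-score variance = [14.6²·0.77 + 24.8²·0.81 + 6.7²·0.84 + 15.9²·0.62] + 929.699 = 856.765 + 929.699 = 1786.46.
Reliability = 1786.46 / 2055.6 = 0.8691.

0.8691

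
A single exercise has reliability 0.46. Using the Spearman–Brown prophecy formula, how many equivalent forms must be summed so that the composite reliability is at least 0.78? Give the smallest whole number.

5

k ≥ ρ*(1−ρ₁)/(ρ₁(1−ρ*)) = 0.78·0.54 / (0.46·0.22) = 4.162.
Smallest integer k = 5.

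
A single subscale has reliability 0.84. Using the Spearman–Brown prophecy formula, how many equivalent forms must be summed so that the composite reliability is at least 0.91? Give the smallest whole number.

k ≥ ρ*(1−ρ₁)/(ρ₁(1−ρ*)) = 0.91·0.16 / (0.84·0.09) = 1.926.
Smallest integer k = 2.

2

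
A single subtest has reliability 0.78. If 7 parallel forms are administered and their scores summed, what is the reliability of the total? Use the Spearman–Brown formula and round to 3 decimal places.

ρ_k = kρ / (1 + (k−1)ρ) = 7·0.78 / (1 + 6·0.78) = 5.460 / 5.680 = 0.961.

0.961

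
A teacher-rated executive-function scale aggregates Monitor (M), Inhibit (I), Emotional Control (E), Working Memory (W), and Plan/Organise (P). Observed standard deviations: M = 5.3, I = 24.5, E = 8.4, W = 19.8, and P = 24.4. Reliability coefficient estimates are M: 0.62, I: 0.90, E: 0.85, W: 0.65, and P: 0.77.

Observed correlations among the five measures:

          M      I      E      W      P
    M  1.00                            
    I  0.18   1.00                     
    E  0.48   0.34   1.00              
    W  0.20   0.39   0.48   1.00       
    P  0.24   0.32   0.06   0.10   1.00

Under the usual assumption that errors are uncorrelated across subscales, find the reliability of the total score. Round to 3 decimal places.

0.884

Var(M+I+E+W+P) = 5.3² + 24.5² + 8.4² + 19.8² + 24.4² + 2·[5.3·24.5·0.18 + 5.3·8.4·0.48 + 5.3·19.8·0.20 + 5.3·24.4·0.24 + 24.5·8.4·0.34 + 24.5·19.8·0.39 + 24.5·24.4·0.32 + 8.4·19.8·0.48 + 8.4·24.4·0.06 + 19.8·24.4·0.10] = 1686.3 + 1375.34 = 3061.64.
With uncorrelated errors the cross-covariances are all true-score covariance, so they carry over unchanged; only the diagonal terms shrink to ρᵢσᵢ².
True-score variance = [5.3²·0.62 + 24.5²·0.90 + 8.4²·0.85 + 19.8²·0.65 + 24.4²·0.77] + 1375.34 = 1330.87 + 1375.34 = 2706.21.
Reliability = 2706.21 / 3061.64 = 0.884.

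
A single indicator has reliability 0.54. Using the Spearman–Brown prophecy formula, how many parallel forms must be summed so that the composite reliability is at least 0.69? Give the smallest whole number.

k ≥ ρ*(1−ρ₁)/(ρ₁(1−ρ*)) = 0.69·0.46 / (0.54·0.31) = 1.896.
Smallest integer k = 2.

2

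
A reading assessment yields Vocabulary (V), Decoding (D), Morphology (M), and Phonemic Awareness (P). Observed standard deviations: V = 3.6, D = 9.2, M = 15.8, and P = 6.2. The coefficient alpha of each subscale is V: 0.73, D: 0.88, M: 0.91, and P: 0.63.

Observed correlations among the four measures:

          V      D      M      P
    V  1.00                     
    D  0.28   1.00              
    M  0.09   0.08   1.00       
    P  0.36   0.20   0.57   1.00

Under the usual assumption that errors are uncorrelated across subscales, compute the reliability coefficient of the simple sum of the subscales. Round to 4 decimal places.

0.9144

Var(V+D+M+P) = 3.6² + 9.2² + 15.8² + 6.2² + 2·[3.6·9.2·0.28 + 3.6·15.8·0.09 + 3.6·6.2·0.36 + 9.2·15.8·0.08 + 9.2·6.2·0.20 + 15.8·6.2·0.57] = 385.68 + 202.604 = 588.284.
Under uncorrelated errors the observed covariances equal the true-score covariances, so only the own-variance terms attenuate.
True-score variance = [3.6²·0.73 + 9.2²·0.88 + 15.8²·0.91 + 6.2²·0.63] + 202.604 = 335.334 + 202.604 = 537.938.
Reliability = 537.938 / 588.284 = 0.9144.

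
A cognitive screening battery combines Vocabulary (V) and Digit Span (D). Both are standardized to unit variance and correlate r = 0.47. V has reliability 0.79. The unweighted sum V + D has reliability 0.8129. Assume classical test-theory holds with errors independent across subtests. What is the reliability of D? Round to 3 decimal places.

0.660

Var(V+D) = 2 + 2·0.47 = 2.940.
True-score variance = ρ_V + ρ_D + 2·0.47, so 0.8129 = (0.79 + ρ_D + 0.94) / 2.940.
ρ_D = 0.8129·2.940 − 0.79 − 0.94 = 0.660.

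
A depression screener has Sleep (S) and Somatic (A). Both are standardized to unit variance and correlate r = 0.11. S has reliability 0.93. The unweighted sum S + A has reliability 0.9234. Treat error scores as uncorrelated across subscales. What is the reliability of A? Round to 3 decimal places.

Var(S+A) = 2 + 2·0.11 = 2.220.
True-score variance = ρ_S + ρ_A + 2·0.11, so 0.9234 = (0.93 + ρ_A + 0.22) / 2.220.
ρ_A = 0.9234·2.220 − 0.93 − 0.22 = 0.900.

0.900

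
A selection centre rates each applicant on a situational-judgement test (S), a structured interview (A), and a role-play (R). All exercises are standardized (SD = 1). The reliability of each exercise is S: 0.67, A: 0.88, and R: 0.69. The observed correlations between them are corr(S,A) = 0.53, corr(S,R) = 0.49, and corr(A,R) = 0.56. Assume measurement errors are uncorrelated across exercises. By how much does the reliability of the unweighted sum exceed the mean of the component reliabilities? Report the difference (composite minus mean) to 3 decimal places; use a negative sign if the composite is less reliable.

Var(sum) = 3 + 3.16 = 6.16; true-score variance = 2.24 + 3.16 = 5.4; composite reliability = 0.8766.
Mean component reliability = 0.7467.
Difference = 0.8766 − 0.7467 = 0.130.

0.130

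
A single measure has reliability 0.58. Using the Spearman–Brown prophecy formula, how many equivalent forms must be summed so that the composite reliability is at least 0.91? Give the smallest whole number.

k ≥ ρ*(1−ρ₁)/(ρ₁(1−ρ*)) = 0.91·0.42 / (0.58·0.09) = 7.322.
Smallest integer k = 8.

8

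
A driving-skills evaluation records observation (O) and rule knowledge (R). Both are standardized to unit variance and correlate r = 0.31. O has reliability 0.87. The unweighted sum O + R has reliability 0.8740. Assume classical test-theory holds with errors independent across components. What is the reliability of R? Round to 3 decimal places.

Var(O+R) = 2 + 2·0.31 = 2.620.
True-score variance = ρ_O + ρ_R + 2·0.31, so 0.8740 = (0.87 + ρ_R + 0.62) / 2.620.
ρ_R = 0.8740·2.620 − 0.87 − 0.62 = 0.800.

0.800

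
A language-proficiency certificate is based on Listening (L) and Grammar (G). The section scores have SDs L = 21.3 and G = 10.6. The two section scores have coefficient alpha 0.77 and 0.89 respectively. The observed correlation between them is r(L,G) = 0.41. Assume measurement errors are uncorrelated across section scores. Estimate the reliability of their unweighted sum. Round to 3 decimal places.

Var(L+G) = 21.3² + 10.6² + 2·[21.3·10.6·0.41] = 566.05 + 185.14 = 751.19.
With uncorrelated errors the cross-covariances are all true-score covariance, so they carry over unchanged; only the diagonal terms shrink to ρᵢσᵢ².
True-score variance = [21.3²·0.77 + 10.6²·0.89] + 185.14 = 449.342 + 185.14 = 634.481.
Reliability = 634.481 / 751.19 = 0.845.

0.845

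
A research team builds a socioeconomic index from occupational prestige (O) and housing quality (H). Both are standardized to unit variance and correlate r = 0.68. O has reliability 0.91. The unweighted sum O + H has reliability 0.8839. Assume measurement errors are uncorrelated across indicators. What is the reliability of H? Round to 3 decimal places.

Var(O+H) = 2 + 2·0.68 = 3.360.
True-score variance = ρ_O + ρ_H + 2·0.68, so 0.8839 = (0.91 + ρ_H + 1.36) / 3.360.
ρ_H = 0.8839·3.360 − 0.91 − 1.36 = 0.700.

0.700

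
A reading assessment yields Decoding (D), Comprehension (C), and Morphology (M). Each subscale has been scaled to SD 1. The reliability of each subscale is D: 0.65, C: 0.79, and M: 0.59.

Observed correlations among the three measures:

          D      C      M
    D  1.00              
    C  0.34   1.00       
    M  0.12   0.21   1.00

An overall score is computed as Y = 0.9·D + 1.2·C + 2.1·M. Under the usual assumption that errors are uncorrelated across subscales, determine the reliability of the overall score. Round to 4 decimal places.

0.7312

Var(Y) = 0.9² + 1.2² + 2.1² + 2·[1.08·0.34 + 1.89·0.12 + 2.52·0.21] = 6.66 + 2.2464 = 8.9064.
Under uncorrelated errors the observed covariances equal the true-score covariances, so only the own-variance terms attenuate.
True-score variance = [0.9²·0.65 + 1.2²·0.79 + 2.1²·0.59] + 2.2464 = 4.266 + 2.2464 = 6.5124.
Reliability = 6.5124 / 8.9064 = 0.7312.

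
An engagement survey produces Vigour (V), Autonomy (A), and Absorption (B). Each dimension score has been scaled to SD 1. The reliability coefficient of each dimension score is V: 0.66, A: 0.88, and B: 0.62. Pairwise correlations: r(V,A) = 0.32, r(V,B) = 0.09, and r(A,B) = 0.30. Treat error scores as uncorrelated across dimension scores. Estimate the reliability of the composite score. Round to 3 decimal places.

Var(V+A+B) = 3 + 2·[0.32 + 0.09 + 0.30] = 3 + 1.42 = 4.42.
With uncorrelated errors the cross-covariances are all true-score covariance, so they carry over unchanged; only the diagonal terms shrink to ρᵢσᵢ².
True-score variance = [0.66 + 0.88 + 0.62] + 1.42 = 2.16 + 1.42 = 3.58.
Reliability = 3.58 / 4.42 = 0.810.

0.810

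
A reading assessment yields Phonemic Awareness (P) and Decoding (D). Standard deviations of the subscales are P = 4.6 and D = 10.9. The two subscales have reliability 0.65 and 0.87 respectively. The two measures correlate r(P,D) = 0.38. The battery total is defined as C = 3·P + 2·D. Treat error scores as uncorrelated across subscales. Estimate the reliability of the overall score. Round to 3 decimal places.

0.856

Var(C) = 3²·4.6² + 2²·10.9² + 2·[6·4.6·10.9·0.38] = 665.68 + 228.638 = 894.318.
With uncorrelated errors the cross-covariances are all true-score covariance, so they carry over unchanged; only the diagonal terms shrink to ρᵢσᵢ².
True-score variance = [3²·4.6²·0.65 + 2²·10.9²·0.87] + 228.638 = 537.245 + 228.638 = 765.883.
Reliability = 765.883 / 894.318 = 0.856.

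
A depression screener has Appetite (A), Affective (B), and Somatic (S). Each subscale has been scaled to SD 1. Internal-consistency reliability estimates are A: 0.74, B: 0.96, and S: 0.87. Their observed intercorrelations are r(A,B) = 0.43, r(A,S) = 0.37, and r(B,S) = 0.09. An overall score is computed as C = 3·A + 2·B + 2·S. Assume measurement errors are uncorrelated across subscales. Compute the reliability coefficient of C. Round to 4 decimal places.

0.8895

Var(C) = 3² + 2² + 2² + 2·[6·0.43 + 6·0.37 + 4·0.09] = 17 + 10.32 = 27.32.
Because errors are independent across components, Cov(Tᵢ,Tⱼ) = Cov(Xᵢ,Xⱼ); the off-diagonal part of the true-score variance is the same as above.
True-score variance = [3²·0.74 + 2²·0.96 + 2²·0.87] + 10.32 = 13.98 + 10.32 = 24.3.
Reliability = 24.3 / 27.32 = 0.8895.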